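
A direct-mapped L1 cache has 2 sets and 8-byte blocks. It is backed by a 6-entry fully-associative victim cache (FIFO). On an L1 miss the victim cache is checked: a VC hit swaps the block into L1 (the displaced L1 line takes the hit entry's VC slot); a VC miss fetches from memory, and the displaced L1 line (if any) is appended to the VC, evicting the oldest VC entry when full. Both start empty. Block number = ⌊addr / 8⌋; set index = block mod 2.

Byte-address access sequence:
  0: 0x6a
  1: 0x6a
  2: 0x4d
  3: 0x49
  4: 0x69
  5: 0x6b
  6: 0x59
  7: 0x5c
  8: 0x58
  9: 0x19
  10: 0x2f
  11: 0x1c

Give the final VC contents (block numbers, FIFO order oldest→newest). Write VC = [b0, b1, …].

#0 0x6a→b13/s1 MISS; vc=[]
#1 0x6a→b13/s1 L1-HIT; vc=[]
#2 0x4d→b9/s1 MISS; vc=[13]
#3 0x49→b9/s1 L1-HIT; vc=[13]
#4 0x69→b13/s1 VC-HIT; vc=[9]
#5 0x6b→b13/s1 L1-HIT; vc=[9]
#6 0x59→b11/s1 MISS; vc=[9,13]
#7 0x5c→b11/s1 L1-HIT; vc=[9,13]
#8 0x58→b11/s1 L1-HIT; vc=[9,13]
#9 0x19→b3/s1 MISS; vc=[9,13,11]
#10 0x2f→b5/s1 MISS; vc=[9,13,11,3]
#11 0x1c→b3/s1 VC-HIT; vc=[9,13,11,5]

VC = [9, 13, 11, 5]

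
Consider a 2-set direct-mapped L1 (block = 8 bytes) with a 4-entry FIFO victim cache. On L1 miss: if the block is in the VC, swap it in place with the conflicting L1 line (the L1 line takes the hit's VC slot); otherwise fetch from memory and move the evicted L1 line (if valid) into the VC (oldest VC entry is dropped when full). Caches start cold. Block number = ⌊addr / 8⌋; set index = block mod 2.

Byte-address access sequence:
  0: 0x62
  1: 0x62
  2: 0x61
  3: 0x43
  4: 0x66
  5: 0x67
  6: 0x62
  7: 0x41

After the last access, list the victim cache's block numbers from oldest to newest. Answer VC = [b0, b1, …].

VC = [12]

0: 0x62 (blk 12, set 0) → MISS  vc=[]
1: 0x62 (blk 12, set 0) → L1-HIT  vc=[]
2: 0x61 (blk 12, set 0) → L1-HIT  vc=[]
3: 0x43 (blk 8, set 0) → MISS  vc=[12]
4: 0x66 (blk 12, set 0) → VC-HIT  vc=[8]
5: 0x67 (blk 12, set 0) → L1-HIT  vc=[8]
6: 0x62 (blk 12, set 0) → L1-HIT  vc=[8]
7: 0x41 (blk 8, set 0) → VC-HIT  vc=[12]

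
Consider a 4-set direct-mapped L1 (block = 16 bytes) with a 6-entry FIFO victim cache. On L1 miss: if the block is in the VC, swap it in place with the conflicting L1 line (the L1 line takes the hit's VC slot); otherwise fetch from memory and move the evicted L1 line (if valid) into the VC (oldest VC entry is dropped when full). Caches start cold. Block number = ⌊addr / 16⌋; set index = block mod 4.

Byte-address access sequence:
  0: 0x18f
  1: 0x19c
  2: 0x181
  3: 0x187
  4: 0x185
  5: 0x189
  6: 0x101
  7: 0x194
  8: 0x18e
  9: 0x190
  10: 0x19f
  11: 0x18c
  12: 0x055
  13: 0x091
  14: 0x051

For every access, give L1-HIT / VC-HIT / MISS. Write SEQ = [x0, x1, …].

0: 0x18f (blk 24, set 0) → MISS  vc=[]
1: 0x19c (blk 25, set 1) → MISS  vc=[]
2: 0x181 (blk 24, set 0) → L1-HIT  vc=[]
3: 0x187 (blk 24, set 0) → L1-HIT  vc=[]
4: 0x185 (blk 24, set 0) → L1-HIT  vc=[]
5: 0x189 (blk 24, set 0) → L1-HIT  vc=[]
6: 0x101 (blk 16, set 0) → MISS  vc=[24]
7: 0x194 (blk 25, set 1) → L1-HIT  vc=[24]
8: 0x18e (blk 24, set 0) → VC-HIT  vc=[16]
9: 0x190 (blk 25, set 1) → L1-HIT  vc=[16]
10: 0x19f (blk 25, set 1) → L1-HIT  vc=[16]
11: 0x18c (blk 24, set 0) → L1-HIT  vc=[16]
12: 0x55 (blk 5, set 1) → MISS  vc=[16, 25]
13: 0x91 (blk 9, set 1) → MISS  vc=[16, 25, 5]
14: 0x51 (blk 5, set 1) → VC-HIT  vc=[16, 25, 9]

SEQ = [MISS, MISS, L1-HIT, L1-HIT, L1-HIT, L1-HIT, MISS, L1-HIT, VC-HIT, L1-HIT, L1-HIT, L1-HIT, MISS, MISS, VC-HIT]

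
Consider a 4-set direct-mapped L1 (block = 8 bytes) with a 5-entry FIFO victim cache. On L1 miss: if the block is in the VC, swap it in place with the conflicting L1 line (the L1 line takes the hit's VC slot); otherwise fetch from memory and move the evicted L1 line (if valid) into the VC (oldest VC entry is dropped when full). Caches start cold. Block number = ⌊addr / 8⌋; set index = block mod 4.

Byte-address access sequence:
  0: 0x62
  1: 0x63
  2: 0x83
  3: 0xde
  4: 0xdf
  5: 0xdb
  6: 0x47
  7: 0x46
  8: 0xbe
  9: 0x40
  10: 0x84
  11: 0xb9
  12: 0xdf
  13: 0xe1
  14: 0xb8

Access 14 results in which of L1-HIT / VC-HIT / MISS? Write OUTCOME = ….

OUTCOME = VC-HIT

0: 0x62 (blk 12, set 0) → MISS  vc=[]
1: 0x63 (blk 12, set 0) → L1-HIT  vc=[]
2: 0x83 (blk 16, set 0) → MISS  vc=[12]
3: 0xde (blk 27, set 3) → MISS  vc=[12]
4: 0xdf (blk 27, set 3) → L1-HIT  vc=[12]
5: 0xdb (blk 27, set 3) → L1-HIT  vc=[12]
6: 0x47 (blk 8, set 0) → MISS  vc=[12, 16]
7: 0x46 (blk 8, set 0) → L1-HIT  vc=[12, 16]
8: 0xbe (blk 23, set 3) → MISS  vc=[12, 16, 27]
9: 0x40 (blk 8, set 0) → L1-HIT  vc=[12, 16, 27]
10: 0x84 (blk 16, set 0) → VC-HIT  vc=[12, 8, 27]
11: 0xb9 (blk 23, set 3) → L1-HIT  vc=[12, 8, 27]
12: 0xdf (blk 27, set 3) → VC-HIT  vc=[12, 8, 23]
13: 0xe1 (blk 28, set 0) → MISS  vc=[12, 8, 23, 16]
14: 0xb8 (blk 23, set 3) → VC-HIT  vc=[12, 8, 27, 16]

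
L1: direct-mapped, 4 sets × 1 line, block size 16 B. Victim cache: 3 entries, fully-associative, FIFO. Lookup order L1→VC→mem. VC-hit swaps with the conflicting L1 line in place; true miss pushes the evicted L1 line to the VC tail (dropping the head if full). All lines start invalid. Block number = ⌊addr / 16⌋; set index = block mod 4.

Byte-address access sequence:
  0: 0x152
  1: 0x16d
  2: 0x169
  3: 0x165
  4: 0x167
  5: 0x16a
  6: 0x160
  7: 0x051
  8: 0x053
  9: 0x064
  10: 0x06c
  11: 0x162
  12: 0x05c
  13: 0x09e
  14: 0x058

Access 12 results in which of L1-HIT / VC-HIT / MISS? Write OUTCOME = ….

#0 0x152→b21/s1 MISS; vc=[]
#1 0x16d→b22/s2 MISS; vc=[]
#2 0x169→b22/s2 L1-HIT; vc=[]
#3 0x165→b22/s2 L1-HIT; vc=[]
#4 0x167→b22/s2 L1-HIT; vc=[]
#5 0x16a→b22/s2 L1-HIT; vc=[]
#6 0x160→b22/s2 L1-HIT; vc=[]
#7 0x51→b5/s1 MISS; vc=[21]
#8 0x53→b5/s1 L1-HIT; vc=[21]
#9 0x64→b6/s2 MISS; vc=[21,22]
#10 0x6c→b6/s2 L1-HIT; vc=[21,22]
#11 0x162→b22/s2 VC-HIT; vc=[21,6]
#12 0x5c→b5/s1 L1-HIT; vc=[21,6]
#13 0x9e→b9/s1 MISS; vc=[21,6,5]
#14 0x58→b5/s1 VC-HIT; vc=[21,6,9]

OUTCOME = L1-HIT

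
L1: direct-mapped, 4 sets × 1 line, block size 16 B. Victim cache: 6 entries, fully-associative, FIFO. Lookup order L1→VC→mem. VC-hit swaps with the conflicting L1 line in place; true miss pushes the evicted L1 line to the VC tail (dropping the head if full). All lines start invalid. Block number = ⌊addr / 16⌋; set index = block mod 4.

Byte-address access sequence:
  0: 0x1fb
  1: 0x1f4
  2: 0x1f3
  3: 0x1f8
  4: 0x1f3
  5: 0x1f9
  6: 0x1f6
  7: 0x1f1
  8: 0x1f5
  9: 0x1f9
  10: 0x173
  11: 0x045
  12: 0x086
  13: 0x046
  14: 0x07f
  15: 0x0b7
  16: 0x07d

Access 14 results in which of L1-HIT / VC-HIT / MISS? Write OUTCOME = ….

  [0] addr=0x1fb blk=31 s=3: MISS | VC []
  [1] addr=0x1f4 blk=31 s=3: L1-HIT | VC []
  [2] addr=0x1f3 blk=31 s=3: L1-HIT | VC []
  [3] addr=0x1f8 blk=31 s=3: L1-HIT | VC []
  [4] addr=0x1f3 blk=31 s=3: L1-HIT | VC []
  [5] addr=0x1f9 blk=31 s=3: L1-HIT | VC []
  [6] addr=0x1f6 blk=31 s=3: L1-HIT | VC []
  [7] addr=0x1f1 blk=31 s=3: L1-HIT | VC []
  [8] addr=0x1f5 blk=31 s=3: L1-HIT | VC []
  [9] addr=0x1f9 blk=31 s=3: L1-HIT | VC []
  [10] addr=0x173 blk=23 s=3: MISS | VC [31]
  [11] addr=0x45 blk=4 s=0: MISS | VC [31]
  [12] addr=0x86 blk=8 s=0: MISS | VC [31, 4]
  [13] addr=0x46 blk=4 s=0: VC-HIT | VC [31, 8]
  [14] addr=0x7f blk=7 s=3: MISS | VC [31, 8, 23]
  [15] addr=0xb7 blk=11 s=3: MISS | VC [31, 8, 23, 7]
  [16] addr=0x7d blk=7 s=3: VC-HIT | VC [31, 8, 23, 11]

OUTCOME = MISS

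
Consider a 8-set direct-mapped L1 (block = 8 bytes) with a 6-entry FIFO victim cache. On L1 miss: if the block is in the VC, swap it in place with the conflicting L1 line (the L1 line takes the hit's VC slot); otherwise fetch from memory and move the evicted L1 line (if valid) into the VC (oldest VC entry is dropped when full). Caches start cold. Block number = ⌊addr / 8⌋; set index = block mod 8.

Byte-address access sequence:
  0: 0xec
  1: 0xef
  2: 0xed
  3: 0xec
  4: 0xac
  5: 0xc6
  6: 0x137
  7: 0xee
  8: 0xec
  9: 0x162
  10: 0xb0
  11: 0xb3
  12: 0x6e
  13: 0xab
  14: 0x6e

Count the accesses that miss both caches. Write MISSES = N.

0: 0xec (blk 29, set 5) → MISS  vc=[]
1: 0xef (blk 29, set 5) → L1-HIT  vc=[]
2: 0xed (blk 29, set 5) → L1-HIT  vc=[]
3: 0xec (blk 29, set 5) → L1-HIT  vc=[]
4: 0xac (blk 21, set 5) → MISS  vc=[29]
5: 0xc6 (blk 24, set 0) → MISS  vc=[29]
6: 0x137 (blk 38, set 6) → MISS  vc=[29]
7: 0xee (blk 29, set 5) → VC-HIT  vc=[21]
8: 0xec (blk 29, set 5) → L1-HIT  vc=[21]
9: 0x162 (blk 44, set 4) → MISS  vc=[21]
10: 0xb0 (blk 22, set 6) → MISS  vc=[21, 38]
11: 0xb3 (blk 22, set 6) → L1-HIT  vc=[21, 38]
12: 0x6e (blk 13, set 5) → MISS  vc=[21, 38, 29]
13: 0xab (blk 21, set 5) → VC-HIT  vc=[13, 38, 29]
14: 0x6e (blk 13, set 5) → VC-HIT  vc=[21, 38, 29]

MISSES = 7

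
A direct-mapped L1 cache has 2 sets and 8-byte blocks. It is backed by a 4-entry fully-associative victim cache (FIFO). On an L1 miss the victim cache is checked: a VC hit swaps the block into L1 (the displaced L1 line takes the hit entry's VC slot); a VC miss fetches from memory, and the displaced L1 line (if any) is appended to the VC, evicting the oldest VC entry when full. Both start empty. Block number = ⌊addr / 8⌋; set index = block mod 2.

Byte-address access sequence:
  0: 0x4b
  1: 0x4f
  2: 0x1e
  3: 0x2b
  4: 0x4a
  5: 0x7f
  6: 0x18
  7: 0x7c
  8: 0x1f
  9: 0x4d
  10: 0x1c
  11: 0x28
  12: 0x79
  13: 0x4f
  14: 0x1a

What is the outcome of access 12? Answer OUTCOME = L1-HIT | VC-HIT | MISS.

OUTCOME = VC-HIT

0: 0x4b (blk 9, set 1) → MISS  vc=[]
1: 0x4f (blk 9, set 1) → L1-HIT  vc=[]
2: 0x1e (blk 3, set 1) → MISS  vc=[9]
3: 0x2b (blk 5, set 1) → MISS  vc=[9, 3]
4: 0x4a (blk 9, set 1) → VC-HIT  vc=[5, 3]
5: 0x7f (blk 15, set 1) → MISS  vc=[5, 3, 9]
6: 0x18 (blk 3, set 1) → VC-HIT  vc=[5, 15, 9]
7: 0x7c (blk 15, set 1) → VC-HIT  vc=[5, 3, 9]
8: 0x1f (blk 3, set 1) → VC-HIT  vc=[5, 15, 9]
9: 0x4d (blk 9, set 1) → VC-HIT  vc=[5, 15, 3]
10: 0x1c (blk 3, set 1) → VC-HIT  vc=[5, 15, 9]
11: 0x28 (blk 5, set 1) → VC-HIT  vc=[3, 15, 9]
12: 0x79 (blk 15, set 1) → VC-HIT  vc=[3, 5, 9]
13: 0x4f (blk 9, set 1) → VC-HIT  vc=[3, 5, 15]
14: 0x1a (blk 3, set 1) → VC-HIT  vc=[9, 5, 15]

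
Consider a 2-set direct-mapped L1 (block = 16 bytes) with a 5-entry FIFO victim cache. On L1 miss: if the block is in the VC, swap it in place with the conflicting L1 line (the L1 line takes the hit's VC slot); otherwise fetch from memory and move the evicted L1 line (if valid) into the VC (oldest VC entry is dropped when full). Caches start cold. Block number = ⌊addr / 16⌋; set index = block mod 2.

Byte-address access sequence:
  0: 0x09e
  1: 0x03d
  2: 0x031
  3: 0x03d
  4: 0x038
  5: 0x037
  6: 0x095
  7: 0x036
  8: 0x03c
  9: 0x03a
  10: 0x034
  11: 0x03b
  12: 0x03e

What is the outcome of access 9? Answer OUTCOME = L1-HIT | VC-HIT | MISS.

  [0] addr=0x9e blk=9 s=1: MISS | VC []
  [1] addr=0x3d blk=3 s=1: MISS | VC [9]
  [2] addr=0x31 blk=3 s=1: L1-HIT | VC [9]
  [3] addr=0x3d blk=3 s=1: L1-HIT | VC [9]
  [4] addr=0x38 blk=3 s=1: L1-HIT | VC [9]
  [5] addr=0x37 blk=3 s=1: L1-HIT | VC [9]
  [6] addr=0x95 blk=9 s=1: VC-HIT | VC [3]
  [7] addr=0x36 blk=3 s=1: VC-HIT | VC [9]
  [8] addr=0x3c blk=3 s=1: L1-HIT | VC [9]
  [9] addr=0x3a blk=3 s=1: L1-HIT | VC [9]
  [10] addr=0x34 blk=3 s=1: L1-HIT | VC [9]
  [11] addr=0x3b blk=3 s=1: L1-HIT | VC [9]
  [12] addr=0x3e blk=3 s=1: L1-HIT | VC [9]

OUTCOME = L1-HIT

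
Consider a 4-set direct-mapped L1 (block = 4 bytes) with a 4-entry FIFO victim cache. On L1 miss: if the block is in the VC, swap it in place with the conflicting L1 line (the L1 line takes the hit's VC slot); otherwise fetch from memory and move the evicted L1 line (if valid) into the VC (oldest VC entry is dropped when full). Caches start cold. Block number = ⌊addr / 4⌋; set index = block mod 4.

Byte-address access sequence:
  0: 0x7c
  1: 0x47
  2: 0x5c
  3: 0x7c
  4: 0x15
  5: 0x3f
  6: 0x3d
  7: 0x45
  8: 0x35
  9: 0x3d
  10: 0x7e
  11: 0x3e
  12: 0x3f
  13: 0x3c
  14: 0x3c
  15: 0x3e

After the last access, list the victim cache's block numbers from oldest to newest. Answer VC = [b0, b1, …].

  [0] addr=0x7c blk=31 s=3: MISS | VC []
  [1] addr=0x47 blk=17 s=1: MISS | VC []
  [2] addr=0x5c blk=23 s=3: MISS | VC [31]
  [3] addr=0x7c blk=31 s=3: VC-HIT | VC [23]
  [4] addr=0x15 blk=5 s=1: MISS | VC [23, 17]
  [5] addr=0x3f blk=15 s=3: MISS | VC [23, 17, 31]
  [6] addr=0x3d blk=15 s=3: L1-HIT | VC [23, 17, 31]
  [7] addr=0x45 blk=17 s=1: VC-HIT | VC [23, 5, 31]
  [8] addr=0x35 blk=13 s=1: MISS | VC [23, 5, 31, 17]
  [9] addr=0x3d blk=15 s=3: L1-HIT | VC [23, 5, 31, 17]
  [10] addr=0x7e blk=31 s=3: VC-HIT | VC [23, 5, 15, 17]
  [11] addr=0x3e blk=15 s=3: VC-HIT | VC [23, 5, 31, 17]
  [12] addr=0x3f blk=15 s=3: L1-HIT | VC [23, 5, 31, 17]
  [13] addr=0x3c blk=15 s=3: L1-HIT | VC [23, 5, 31, 17]
  [14] addr=0x3c blk=15 s=3: L1-HIT | VC [23, 5, 31, 17]
  [15] addr=0x3e blk=15 s=3: L1-HIT | VC [23, 5, 31, 17]

VC = [23, 5, 31, 17]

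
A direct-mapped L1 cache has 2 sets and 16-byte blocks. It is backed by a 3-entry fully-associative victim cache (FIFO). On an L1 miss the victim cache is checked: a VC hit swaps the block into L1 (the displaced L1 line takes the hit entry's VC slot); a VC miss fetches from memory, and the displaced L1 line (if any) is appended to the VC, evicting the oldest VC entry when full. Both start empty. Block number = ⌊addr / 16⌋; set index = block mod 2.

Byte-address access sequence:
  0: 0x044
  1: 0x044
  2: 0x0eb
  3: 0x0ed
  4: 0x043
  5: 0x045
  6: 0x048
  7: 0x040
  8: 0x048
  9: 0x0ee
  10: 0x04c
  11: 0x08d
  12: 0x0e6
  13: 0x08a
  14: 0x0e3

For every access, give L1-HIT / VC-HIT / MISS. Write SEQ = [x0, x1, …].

SEQ = [MISS, L1-HIT, MISS, L1-HIT, VC-HIT, L1-HIT, L1-HIT, L1-HIT, L1-HIT, VC-HIT, VC-HIT, MISS, VC-HIT, VC-HIT, VC-HIT]

0: 0x44 (blk 4, set 0) → MISS  vc=[]
1: 0x44 (blk 4, set 0) → L1-HIT  vc=[]
2: 0xeb (blk 14, set 0) → MISS  vc=[4]
3: 0xed (blk 14, set 0) → L1-HIT  vc=[4]
4: 0x43 (blk 4, set 0) → VC-HIT  vc=[14]
5: 0x45 (blk 4, set 0) → L1-HIT  vc=[14]
6: 0x48 (blk 4, set 0) → L1-HIT  vc=[14]
7: 0x40 (blk 4, set 0) → L1-HIT  vc=[14]
8: 0x48 (blk 4, set 0) → L1-HIT  vc=[14]
9: 0xee (blk 14, set 0) → VC-HIT  vc=[4]
10: 0x4c (blk 4, set 0) → VC-HIT  vc=[14]
11: 0x8d (blk 8, set 0) → MISS  vc=[14, 4]
12: 0xe6 (blk 14, set 0) → VC-HIT  vc=[8, 4]
13: 0x8a (blk 8, set 0) → VC-HIT  vc=[14, 4]
14: 0xe3 (blk 14, set 0) → VC-HIT  vc=[8, 4]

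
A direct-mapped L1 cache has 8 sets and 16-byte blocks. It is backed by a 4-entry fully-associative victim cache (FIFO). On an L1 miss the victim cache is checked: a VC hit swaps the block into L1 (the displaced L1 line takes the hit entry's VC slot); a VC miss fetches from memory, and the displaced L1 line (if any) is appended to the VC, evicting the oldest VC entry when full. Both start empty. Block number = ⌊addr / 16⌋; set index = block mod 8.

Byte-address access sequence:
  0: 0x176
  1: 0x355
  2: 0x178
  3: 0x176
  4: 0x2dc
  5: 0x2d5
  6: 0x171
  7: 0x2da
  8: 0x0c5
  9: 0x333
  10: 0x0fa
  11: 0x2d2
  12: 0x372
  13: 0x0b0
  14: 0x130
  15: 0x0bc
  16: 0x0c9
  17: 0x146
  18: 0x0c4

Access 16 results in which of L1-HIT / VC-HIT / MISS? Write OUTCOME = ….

#0 0x176→b23/s7 MISS; vc=[]
#1 0x355→b53/s5 MISS; vc=[]
#2 0x178→b23/s7 L1-HIT; vc=[]
#3 0x176→b23/s7 L1-HIT; vc=[]
#4 0x2dc→b45/s5 MISS; vc=[53]
#5 0x2d5→b45/s5 L1-HIT; vc=[53]
#6 0x171→b23/s7 L1-HIT; vc=[53]
#7 0x2da→b45/s5 L1-HIT; vc=[53]
#8 0xc5→b12/s4 MISS; vc=[53]
#9 0x333→b51/s3 MISS; vc=[53]
#10 0xfa→b15/s7 MISS; vc=[53,23]
#11 0x2d2→b45/s5 L1-HIT; vc=[53,23]
#12 0x372→b55/s7 MISS; vc=[53,23,15]
#13 0xb0→b11/s3 MISS; vc=[53,23,15,51]
#14 0x130→b19/s3 MISS; vc=[23,15,51,11]
#15 0xbc→b11/s3 VC-HIT; vc=[23,15,51,19]
#16 0xc9→b12/s4 L1-HIT; vc=[23,15,51,19]
#17 0x146→b20/s4 MISS; vc=[15,51,19,12]
#18 0xc4→b12/s4 VC-HIT; vc=[15,51,19,20]

OUTCOME = L1-HIT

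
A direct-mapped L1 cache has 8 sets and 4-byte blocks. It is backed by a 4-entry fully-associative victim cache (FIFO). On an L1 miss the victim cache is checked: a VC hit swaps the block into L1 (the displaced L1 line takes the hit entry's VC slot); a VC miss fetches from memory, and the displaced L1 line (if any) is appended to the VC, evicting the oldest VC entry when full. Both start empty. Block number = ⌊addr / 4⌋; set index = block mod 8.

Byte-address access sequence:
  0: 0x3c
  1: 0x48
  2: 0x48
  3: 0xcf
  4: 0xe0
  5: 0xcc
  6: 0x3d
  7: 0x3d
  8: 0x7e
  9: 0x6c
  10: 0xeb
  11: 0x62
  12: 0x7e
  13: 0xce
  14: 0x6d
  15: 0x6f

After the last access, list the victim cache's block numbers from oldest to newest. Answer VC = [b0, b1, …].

0: 0x3c (blk 15, set 7) → MISS  vc=[]
1: 0x48 (blk 18, set 2) → MISS  vc=[]
2: 0x48 (blk 18, set 2) → L1-HIT  vc=[]
3: 0xcf (blk 51, set 3) → MISS  vc=[]
4: 0xe0 (blk 56, set 0) → MISS  vc=[]
5: 0xcc (blk 51, set 3) → L1-HIT  vc=[]
6: 0x3d (blk 15, set 7) → L1-HIT  vc=[]
7: 0x3d (blk 15, set 7) → L1-HIT  vc=[]
8: 0x7e (blk 31, set 7) → MISS  vc=[15]
9: 0x6c (blk 27, set 3) → MISS  vc=[15, 51]
10: 0xeb (blk 58, set 2) → MISS  vc=[15, 51, 18]
11: 0x62 (blk 24, set 0) → MISS  vc=[15, 51, 18, 56]
12: 0x7e (blk 31, set 7) → L1-HIT  vc=[15, 51, 18, 56]
13: 0xce (blk 51, set 3) → VC-HIT  vc=[15, 27, 18, 56]
14: 0x6d (blk 27, set 3) → VC-HIT  vc=[15, 51, 18, 56]
15: 0x6f (blk 27, set 3) → L1-HIT  vc=[15, 51, 18, 56]

VC = [15, 51, 18, 56]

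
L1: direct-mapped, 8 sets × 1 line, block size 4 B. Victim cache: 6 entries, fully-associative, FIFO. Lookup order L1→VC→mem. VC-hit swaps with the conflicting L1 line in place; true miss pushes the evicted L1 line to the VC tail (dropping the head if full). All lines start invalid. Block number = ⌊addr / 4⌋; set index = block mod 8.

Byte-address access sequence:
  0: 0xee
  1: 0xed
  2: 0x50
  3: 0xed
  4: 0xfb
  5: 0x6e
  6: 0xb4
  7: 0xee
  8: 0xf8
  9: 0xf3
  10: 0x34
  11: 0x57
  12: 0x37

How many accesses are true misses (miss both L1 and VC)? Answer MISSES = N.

MISSES = 8

  [0] addr=0xee blk=59 s=3: MISS | VC []
  [1] addr=0xed blk=59 s=3: L1-HIT | VC []
  [2] addr=0x50 blk=20 s=4: MISS | VC []
  [3] addr=0xed blk=59 s=3: L1-HIT | VC []
  [4] addr=0xfb blk=62 s=6: MISS | VC []
  [5] addr=0x6e blk=27 s=3: MISS | VC [59]
  [6] addr=0xb4 blk=45 s=5: MISS | VC [59]
  [7] addr=0xee blk=59 s=3: VC-HIT | VC [27]
  [8] addr=0xf8 blk=62 s=6: L1-HIT | VC [27]
  [9] addr=0xf3 blk=60 s=4: MISS | VC [27, 20]
  [10] addr=0x34 blk=13 s=5: MISS | VC [27, 20, 45]
  [11] addr=0x57 blk=21 s=5: MISS | VC [27, 20, 45, 13]
  [12] addr=0x37 blk=13 s=5: VC-HIT | VC [27, 20, 45, 21]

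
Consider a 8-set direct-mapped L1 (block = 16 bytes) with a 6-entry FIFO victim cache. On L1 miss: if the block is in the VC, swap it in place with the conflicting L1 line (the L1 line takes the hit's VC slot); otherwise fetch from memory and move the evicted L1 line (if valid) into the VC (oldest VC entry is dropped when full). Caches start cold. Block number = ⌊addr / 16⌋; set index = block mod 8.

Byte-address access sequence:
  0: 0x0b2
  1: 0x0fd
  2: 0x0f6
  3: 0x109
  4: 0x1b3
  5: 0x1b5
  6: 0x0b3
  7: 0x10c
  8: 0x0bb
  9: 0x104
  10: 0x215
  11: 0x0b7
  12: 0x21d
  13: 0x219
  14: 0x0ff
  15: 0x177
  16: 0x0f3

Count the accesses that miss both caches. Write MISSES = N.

MISSES = 6

#0 0xb2→b11/s3 MISS; vc=[]
#1 0xfd→b15/s7 MISS; vc=[]
#2 0xf6→b15/s7 L1-HIT; vc=[]
#3 0x109→b16/s0 MISS; vc=[]
#4 0x1b3→b27/s3 MISS; vc=[11]
#5 0x1b5→b27/s3 L1-HIT; vc=[11]
#6 0xb3→b11/s3 VC-HIT; vc=[27]
#7 0x10c→b16/s0 L1-HIT; vc=[27]
#8 0xbb→b11/s3 L1-HIT; vc=[27]
#9 0x104→b16/s0 L1-HIT; vc=[27]
#10 0x215→b33/s1 MISS; vc=[27]
#11 0xb7→b11/s3 L1-HIT; vc=[27]
#12 0x21d→b33/s1 L1-HIT; vc=[27]
#13 0x219→b33/s1 L1-HIT; vc=[27]
#14 0xff→b15/s7 L1-HIT; vc=[27]
#15 0x177→b23/s7 MISS; vc=[27,15]
#16 0xf3→b15/s7 VC-HIT; vc=[27,23]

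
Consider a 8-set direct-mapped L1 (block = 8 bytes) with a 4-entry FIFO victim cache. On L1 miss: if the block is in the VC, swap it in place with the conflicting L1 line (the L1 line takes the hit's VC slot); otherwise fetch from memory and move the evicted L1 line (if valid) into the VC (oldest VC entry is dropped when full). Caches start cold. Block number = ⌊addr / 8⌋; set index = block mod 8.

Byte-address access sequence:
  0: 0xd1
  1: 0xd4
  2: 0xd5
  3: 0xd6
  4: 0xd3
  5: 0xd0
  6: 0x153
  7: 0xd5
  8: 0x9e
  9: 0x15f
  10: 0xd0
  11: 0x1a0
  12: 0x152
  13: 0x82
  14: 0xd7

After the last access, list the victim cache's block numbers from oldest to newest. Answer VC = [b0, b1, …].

0: 0xd1 (blk 26, set 2) → MISS  vc=[]
1: 0xd4 (blk 26, set 2) → L1-HIT  vc=[]
2: 0xd5 (blk 26, set 2) → L1-HIT  vc=[]
3: 0xd6 (blk 26, set 2) → L1-HIT  vc=[]
4: 0xd3 (blk 26, set 2) → L1-HIT  vc=[]
5: 0xd0 (blk 26, set 2) → L1-HIT  vc=[]
6: 0x153 (blk 42, set 2) → MISS  vc=[26]
7: 0xd5 (blk 26, set 2) → VC-HIT  vc=[42]
8: 0x9e (blk 19, set 3) → MISS  vc=[42]
9: 0x15f (blk 43, set 3) → MISS  vc=[42, 19]
10: 0xd0 (blk 26, set 2) → L1-HIT  vc=[42, 19]
11: 0x1a0 (blk 52, set 4) → MISS  vc=[42, 19]
12: 0x152 (blk 42, set 2) → VC-HIT  vc=[26, 19]
13: 0x82 (blk 16, set 0) → MISS  vc=[26, 19]
14: 0xd7 (blk 26, set 2) → VC-HIT  vc=[42, 19]

VC = [42, 19]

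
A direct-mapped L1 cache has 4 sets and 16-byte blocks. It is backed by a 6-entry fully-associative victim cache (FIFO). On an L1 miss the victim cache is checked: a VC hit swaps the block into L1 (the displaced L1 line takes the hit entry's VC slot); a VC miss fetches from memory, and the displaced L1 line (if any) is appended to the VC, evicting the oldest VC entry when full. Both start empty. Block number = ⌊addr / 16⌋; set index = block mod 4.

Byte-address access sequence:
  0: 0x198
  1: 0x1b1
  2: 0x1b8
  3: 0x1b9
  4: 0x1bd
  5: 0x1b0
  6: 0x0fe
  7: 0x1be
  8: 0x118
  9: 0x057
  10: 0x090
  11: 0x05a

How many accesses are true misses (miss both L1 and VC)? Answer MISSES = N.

MISSES = 6

0: 0x198 (blk 25, set 1) → MISS  vc=[]
1: 0x1b1 (blk 27, set 3) → MISS  vc=[]
2: 0x1b8 (blk 27, set 3) → L1-HIT  vc=[]
3: 0x1b9 (blk 27, set 3) → L1-HIT  vc=[]
4: 0x1bd (blk 27, set 3) → L1-HIT  vc=[]
5: 0x1b0 (blk 27, set 3) → L1-HIT  vc=[]
6: 0xfe (blk 15, set 3) → MISS  vc=[27]
7: 0x1be (blk 27, set 3) → VC-HIT  vc=[15]
8: 0x118 (blk 17, set 1) → MISS  vc=[15, 25]
9: 0x57 (blk 5, set 1) → MISS  vc=[15, 25, 17]
10: 0x90 (blk 9, set 1) → MISS  vc=[15, 25, 17, 5]
11: 0x5a (blk 5, set 1) → VC-HIT  vc=[15, 25, 17, 9]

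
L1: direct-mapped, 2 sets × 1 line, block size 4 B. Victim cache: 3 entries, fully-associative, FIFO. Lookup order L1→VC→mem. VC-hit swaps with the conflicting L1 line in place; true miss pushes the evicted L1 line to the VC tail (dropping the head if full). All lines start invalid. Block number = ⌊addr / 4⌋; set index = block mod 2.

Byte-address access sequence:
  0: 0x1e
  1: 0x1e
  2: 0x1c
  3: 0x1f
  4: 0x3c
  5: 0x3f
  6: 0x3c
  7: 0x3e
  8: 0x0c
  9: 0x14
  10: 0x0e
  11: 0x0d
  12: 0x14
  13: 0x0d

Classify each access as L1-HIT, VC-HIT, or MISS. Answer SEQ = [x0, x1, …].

SEQ = [MISS, L1-HIT, L1-HIT, L1-HIT, MISS, L1-HIT, L1-HIT, L1-HIT, MISS, MISS, VC-HIT, L1-HIT, VC-HIT, VC-HIT]

#0 0x1e→b7/s1 MISS; vc=[]
#1 0x1e→b7/s1 L1-HIT; vc=[]
#2 0x1c→b7/s1 L1-HIT; vc=[]
#3 0x1f→b7/s1 L1-HIT; vc=[]
#4 0x3c→b15/s1 MISS; vc=[7]
#5 0x3f→b15/s1 L1-HIT; vc=[7]
#6 0x3c→b15/s1 L1-HIT; vc=[7]
#7 0x3e→b15/s1 L1-HIT; vc=[7]
#8 0xc→b3/s1 MISS; vc=[7,15]
#9 0x14→b5/s1 MISS; vc=[7,15,3]
#10 0xe→b3/s1 VC-HIT; vc=[7,15,5]
#11 0xd→b3/s1 L1-HIT; vc=[7,15,5]
#12 0x14→b5/s1 VC-HIT; vc=[7,15,3]
#13 0xd→b3/s1 VC-HIT; vc=[7,15,5]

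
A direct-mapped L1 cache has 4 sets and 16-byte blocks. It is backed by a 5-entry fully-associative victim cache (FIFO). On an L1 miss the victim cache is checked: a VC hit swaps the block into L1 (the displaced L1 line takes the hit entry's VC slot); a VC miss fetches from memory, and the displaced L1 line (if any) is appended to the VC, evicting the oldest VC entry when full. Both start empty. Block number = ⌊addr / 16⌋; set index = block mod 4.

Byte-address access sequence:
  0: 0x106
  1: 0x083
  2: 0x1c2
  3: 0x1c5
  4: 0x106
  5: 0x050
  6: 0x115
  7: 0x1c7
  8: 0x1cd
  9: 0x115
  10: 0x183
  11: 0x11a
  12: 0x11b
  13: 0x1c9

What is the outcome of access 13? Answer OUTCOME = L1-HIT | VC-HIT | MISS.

OUTCOME = VC-HIT

0: 0x106 (blk 16, set 0) → MISS  vc=[]
1: 0x83 (blk 8, set 0) → MISS  vc=[16]
2: 0x1c2 (blk 28, set 0) → MISS  vc=[16, 8]
3: 0x1c5 (blk 28, set 0) → L1-HIT  vc=[16, 8]
4: 0x106 (blk 16, set 0) → VC-HIT  vc=[28, 8]
5: 0x50 (blk 5, set 1) → MISS  vc=[28, 8]
6: 0x115 (blk 17, set 1) → MISS  vc=[28, 8, 5]
7: 0x1c7 (blk 28, set 0) → VC-HIT  vc=[16, 8, 5]
8: 0x1cd (blk 28, set 0) → L1-HIT  vc=[16, 8, 5]
9: 0x115 (blk 17, set 1) → L1-HIT  vc=[16, 8, 5]
10: 0x183 (blk 24, set 0) → MISS  vc=[16, 8, 5, 28]
11: 0x11a (blk 17, set 1) → L1-HIT  vc=[16, 8, 5, 28]
12: 0x11b (blk 17, set 1) → L1-HIT  vc=[16, 8, 5, 28]
13: 0x1c9 (blk 28, set 0) → VC-HIT  vc=[16, 8, 5, 24]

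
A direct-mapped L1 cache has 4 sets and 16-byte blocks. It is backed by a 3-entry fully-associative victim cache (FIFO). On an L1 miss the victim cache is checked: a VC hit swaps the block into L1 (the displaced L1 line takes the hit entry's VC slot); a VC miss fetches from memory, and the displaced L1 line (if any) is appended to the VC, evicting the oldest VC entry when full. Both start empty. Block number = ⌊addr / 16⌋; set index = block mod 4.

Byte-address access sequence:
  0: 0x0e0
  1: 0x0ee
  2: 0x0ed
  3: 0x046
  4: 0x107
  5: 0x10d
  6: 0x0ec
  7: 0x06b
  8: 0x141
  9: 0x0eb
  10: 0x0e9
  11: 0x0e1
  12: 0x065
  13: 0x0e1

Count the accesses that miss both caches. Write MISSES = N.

#0 0xe0→b14/s2 MISS; vc=[]
#1 0xee→b14/s2 L1-HIT; vc=[]
#2 0xed→b14/s2 L1-HIT; vc=[]
#3 0x46→b4/s0 MISS; vc=[]
#4 0x107→b16/s0 MISS; vc=[4]
#5 0x10d→b16/s0 L1-HIT; vc=[4]
#6 0xec→b14/s2 L1-HIT; vc=[4]
#7 0x6b→b6/s2 MISS; vc=[4,14]
#8 0x141→b20/s0 MISS; vc=[4,14,16]
#9 0xeb→b14/s2 VC-HIT; vc=[4,6,16]
#10 0xe9→b14/s2 L1-HIT; vc=[4,6,16]
#11 0xe1→b14/s2 L1-HIT; vc=[4,6,16]
#12 0x65→b6/s2 VC-HIT; vc=[4,14,16]
#13 0xe1→b14/s2 VC-HIT; vc=[4,6,16]

MISSES = 5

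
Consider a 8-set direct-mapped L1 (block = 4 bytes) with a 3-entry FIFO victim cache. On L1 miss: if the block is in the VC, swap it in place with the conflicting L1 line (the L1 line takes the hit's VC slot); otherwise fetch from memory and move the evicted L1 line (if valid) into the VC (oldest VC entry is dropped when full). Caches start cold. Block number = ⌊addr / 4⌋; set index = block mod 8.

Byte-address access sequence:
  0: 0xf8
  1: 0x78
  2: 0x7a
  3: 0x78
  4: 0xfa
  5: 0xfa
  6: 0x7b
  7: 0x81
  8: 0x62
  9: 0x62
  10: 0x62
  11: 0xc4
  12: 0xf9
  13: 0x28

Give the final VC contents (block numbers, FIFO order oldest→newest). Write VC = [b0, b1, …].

VC = [30, 32]

#0 0xf8→b62/s6 MISS; vc=[]
#1 0x78→b30/s6 MISS; vc=[62]
#2 0x7a→b30/s6 L1-HIT; vc=[62]
#3 0x78→b30/s6 L1-HIT; vc=[62]
#4 0xfa→b62/s6 VC-HIT; vc=[30]
#5 0xfa→b62/s6 L1-HIT; vc=[30]
#6 0x7b→b30/s6 VC-HIT; vc=[62]
#7 0x81→b32/s0 MISS; vc=[62]
#8 0x62→b24/s0 MISS; vc=[62,32]
#9 0x62→b24/s0 L1-HIT; vc=[62,32]
#10 0x62→b24/s0 L1-HIT; vc=[62,32]
#11 0xc4→b49/s1 MISS; vc=[62,32]
#12 0xf9→b62/s6 VC-HIT; vc=[30,32]
#13 0x28→b10/s2 MISS; vc=[30,32]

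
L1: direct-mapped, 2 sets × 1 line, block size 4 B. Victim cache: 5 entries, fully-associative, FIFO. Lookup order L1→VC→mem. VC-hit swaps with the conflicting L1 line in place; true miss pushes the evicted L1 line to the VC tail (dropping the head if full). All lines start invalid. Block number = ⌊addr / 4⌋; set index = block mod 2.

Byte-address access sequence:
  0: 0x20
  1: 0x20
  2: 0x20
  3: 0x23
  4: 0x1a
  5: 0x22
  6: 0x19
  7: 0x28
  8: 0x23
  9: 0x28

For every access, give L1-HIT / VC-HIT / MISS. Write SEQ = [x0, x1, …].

SEQ = [MISS, L1-HIT, L1-HIT, L1-HIT, MISS, VC-HIT, VC-HIT, MISS, VC-HIT, VC-HIT]

0: 0x20 (blk 8, set 0) → MISS  vc=[]
1: 0x20 (blk 8, set 0) → L1-HIT  vc=[]
2: 0x20 (blk 8, set 0) → L1-HIT  vc=[]
3: 0x23 (blk 8, set 0) → L1-HIT  vc=[]
4: 0x1a (blk 6, set 0) → MISS  vc=[8]
5: 0x22 (blk 8, set 0) → VC-HIT  vc=[6]
6: 0x19 (blk 6, set 0) → VC-HIT  vc=[8]
7: 0x28 (blk 10, set 0) → MISS  vc=[8, 6]
8: 0x23 (blk 8, set 0) → VC-HIT  vc=[10, 6]
9: 0x28 (blk 10, set 0) → VC-HIT  vc=[8, 6]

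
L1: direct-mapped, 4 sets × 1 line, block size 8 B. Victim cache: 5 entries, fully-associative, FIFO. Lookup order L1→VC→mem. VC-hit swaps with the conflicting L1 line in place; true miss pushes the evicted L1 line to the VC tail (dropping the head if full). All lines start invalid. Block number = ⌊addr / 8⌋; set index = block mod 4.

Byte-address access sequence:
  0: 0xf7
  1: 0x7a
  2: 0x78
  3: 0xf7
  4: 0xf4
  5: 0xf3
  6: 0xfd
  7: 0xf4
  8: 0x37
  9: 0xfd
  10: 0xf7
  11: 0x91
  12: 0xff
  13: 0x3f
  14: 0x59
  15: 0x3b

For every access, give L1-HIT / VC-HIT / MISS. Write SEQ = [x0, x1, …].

0: 0xf7 (blk 30, set 2) → MISS  vc=[]
1: 0x7a (blk 15, set 3) → MISS  vc=[]
2: 0x78 (blk 15, set 3) → L1-HIT  vc=[]
3: 0xf7 (blk 30, set 2) → L1-HIT  vc=[]
4: 0xf4 (blk 30, set 2) → L1-HIT  vc=[]
5: 0xf3 (blk 30, set 2) → L1-HIT  vc=[]
6: 0xfd (blk 31, set 3) → MISS  vc=[15]
7: 0xf4 (blk 30, set 2) → L1-HIT  vc=[15]
8: 0x37 (blk 6, set 2) → MISS  vc=[15, 30]
9: 0xfd (blk 31, set 3) → L1-HIT  vc=[15, 30]
10: 0xf7 (blk 30, set 2) → VC-HIT  vc=[15, 6]
11: 0x91 (blk 18, set 2) → MISS  vc=[15, 6, 30]
12: 0xff (blk 31, set 3) → L1-HIT  vc=[15, 6, 30]
13: 0x3f (blk 7, set 3) → MISS  vc=[15, 6, 30, 31]
14: 0x59 (blk 11, set 3) → MISS  vc=[15, 6, 30, 31, 7]
15: 0x3b (blk 7, set 3) → VC-HIT  vc=[15, 6, 30, 31, 11]

SEQ = [MISS, MISS, L1-HIT, L1-HIT, L1-HIT, L1-HIT, MISS, L1-HIT, MISS, L1-HIT, VC-HIT, MISS, L1-HIT, MISS, MISS, VC-HIT]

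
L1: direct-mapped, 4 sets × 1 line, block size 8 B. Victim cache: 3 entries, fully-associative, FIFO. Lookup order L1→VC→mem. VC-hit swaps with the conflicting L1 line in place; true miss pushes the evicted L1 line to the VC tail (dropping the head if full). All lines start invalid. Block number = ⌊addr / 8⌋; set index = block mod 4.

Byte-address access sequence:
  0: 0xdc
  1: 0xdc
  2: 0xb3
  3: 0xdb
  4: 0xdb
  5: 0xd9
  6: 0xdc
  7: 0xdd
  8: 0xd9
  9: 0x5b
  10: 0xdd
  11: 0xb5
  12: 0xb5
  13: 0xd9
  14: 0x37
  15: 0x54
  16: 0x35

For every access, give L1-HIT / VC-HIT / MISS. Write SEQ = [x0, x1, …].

SEQ = [MISS, L1-HIT, MISS, L1-HIT, L1-HIT, L1-HIT, L1-HIT, L1-HIT, L1-HIT, MISS, VC-HIT, L1-HIT, L1-HIT, L1-HIT, MISS, MISS, VC-HIT]

0: 0xdc (blk 27, set 3) → MISS  vc=[]
1: 0xdc (blk 27, set 3) → L1-HIT  vc=[]
2: 0xb3 (blk 22, set 2) → MISS  vc=[]
3: 0xdb (blk 27, set 3) → L1-HIT  vc=[]
4: 0xdb (blk 27, set 3) → L1-HIT  vc=[]
5: 0xd9 (blk 27, set 3) → L1-HIT  vc=[]
6: 0xdc (blk 27, set 3) → L1-HIT  vc=[]
7: 0xdd (blk 27, set 3) → L1-HIT  vc=[]
8: 0xd9 (blk 27, set 3) → L1-HIT  vc=[]
9: 0x5b (blk 11, set 3) → MISS  vc=[27]
10: 0xdd (blk 27, set 3) → VC-HIT  vc=[11]
11: 0xb5 (blk 22, set 2) → L1-HIT  vc=[11]
12: 0xb5 (blk 22, set 2) → L1-HIT  vc=[11]
13: 0xd9 (blk 27, set 3) → L1-HIT  vc=[11]
14: 0x37 (blk 6, set 2) → MISS  vc=[11, 22]
15: 0x54 (blk 10, set 2) → MISS  vc=[11, 22, 6]
16: 0x35 (blk 6, set 2) → VC-HIT  vc=[11, 22, 10]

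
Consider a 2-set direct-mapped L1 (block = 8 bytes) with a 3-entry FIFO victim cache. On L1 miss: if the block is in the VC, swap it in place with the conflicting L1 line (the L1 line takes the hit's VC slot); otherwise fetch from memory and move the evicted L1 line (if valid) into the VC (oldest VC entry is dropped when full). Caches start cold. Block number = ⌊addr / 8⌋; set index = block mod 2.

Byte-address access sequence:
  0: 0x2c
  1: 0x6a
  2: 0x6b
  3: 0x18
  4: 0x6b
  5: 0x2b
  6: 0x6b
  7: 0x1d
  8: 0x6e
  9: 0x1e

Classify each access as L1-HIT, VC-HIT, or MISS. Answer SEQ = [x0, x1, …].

#0 0x2c→b5/s1 MISS; vc=[]
#1 0x6a→b13/s1 MISS; vc=[5]
#2 0x6b→b13/s1 L1-HIT; vc=[5]
#3 0x18→b3/s1 MISS; vc=[5,13]
#4 0x6b→b13/s1 VC-HIT; vc=[5,3]
#5 0x2b→b5/s1 VC-HIT; vc=[13,3]
#6 0x6b→b13/s1 VC-HIT; vc=[5,3]
#7 0x1d→b3/s1 VC-HIT; vc=[5,13]
#8 0x6e→b13/s1 VC-HIT; vc=[5,3]
#9 0x1e→b3/s1 VC-HIT; vc=[5,13]

SEQ = [MISS, MISS, L1-HIT, MISS, VC-HIT, VC-HIT, VC-HIT, VC-HIT, VC-HIT, VC-HIT]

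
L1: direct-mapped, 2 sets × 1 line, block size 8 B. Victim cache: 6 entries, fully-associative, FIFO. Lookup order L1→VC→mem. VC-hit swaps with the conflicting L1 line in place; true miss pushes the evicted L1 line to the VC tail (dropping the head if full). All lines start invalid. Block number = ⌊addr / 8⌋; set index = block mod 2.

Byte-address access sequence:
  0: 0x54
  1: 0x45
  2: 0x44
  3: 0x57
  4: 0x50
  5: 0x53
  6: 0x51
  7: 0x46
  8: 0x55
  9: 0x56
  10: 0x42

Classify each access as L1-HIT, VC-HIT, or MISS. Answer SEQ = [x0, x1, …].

#0 0x54→b10/s0 MISS; vc=[]
#1 0x45→b8/s0 MISS; vc=[10]
#2 0x44→b8/s0 L1-HIT; vc=[10]
#3 0x57→b10/s0 VC-HIT; vc=[8]
#4 0x50→b10/s0 L1-HIT; vc=[8]
#5 0x53→b10/s0 L1-HIT; vc=[8]
#6 0x51→b10/s0 L1-HIT; vc=[8]
#7 0x46→b8/s0 VC-HIT; vc=[10]
#8 0x55→b10/s0 VC-HIT; vc=[8]
#9 0x56→b10/s0 L1-HIT; vc=[8]
#10 0x42→b8/s0 VC-HIT; vc=[10]

SEQ = [MISS, MISS, L1-HIT, VC-HIT, L1-HIT, L1-HIT, L1-HIT, VC-HIT, VC-HIT, L1-HIT, VC-HIT]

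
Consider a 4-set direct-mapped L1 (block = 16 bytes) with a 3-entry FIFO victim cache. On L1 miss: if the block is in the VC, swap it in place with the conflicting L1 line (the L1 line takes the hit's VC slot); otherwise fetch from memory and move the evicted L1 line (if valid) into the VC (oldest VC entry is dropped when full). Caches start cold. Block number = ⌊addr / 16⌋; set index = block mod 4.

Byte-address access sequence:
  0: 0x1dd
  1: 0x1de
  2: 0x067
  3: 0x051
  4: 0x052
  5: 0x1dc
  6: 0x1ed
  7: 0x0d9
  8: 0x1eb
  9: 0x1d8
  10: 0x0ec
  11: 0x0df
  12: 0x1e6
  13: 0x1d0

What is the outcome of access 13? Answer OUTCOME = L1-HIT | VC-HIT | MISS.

OUTCOME = VC-HIT

0: 0x1dd (blk 29, set 1) → MISS  vc=[]
1: 0x1de (blk 29, set 1) → L1-HIT  vc=[]
2: 0x67 (blk 6, set 2) → MISS  vc=[]
3: 0x51 (blk 5, set 1) → MISS  vc=[29]
4: 0x52 (blk 5, set 1) → L1-HIT  vc=[29]
5: 0x1dc (blk 29, set 1) → VC-HIT  vc=[5]
6: 0x1ed (blk 30, set 2) → MISS  vc=[5, 6]
7: 0xd9 (blk 13, set 1) → MISS  vc=[5, 6, 29]
8: 0x1eb (blk 30, set 2) → L1-HIT  vc=[5, 6, 29]
9: 0x1d8 (blk 29, set 1) → VC-HIT  vc=[5, 6, 13]
10: 0xec (blk 14, set 2) → MISS  vc=[6, 13, 30]
11: 0xdf (blk 13, set 1) → VC-HIT  vc=[6, 29, 30]
12: 0x1e6 (blk 30, set 2) → VC-HIT  vc=[6, 29, 14]
13: 0x1d0 (blk 29, set 1) → VC-HIT  vc=[6, 13, 14]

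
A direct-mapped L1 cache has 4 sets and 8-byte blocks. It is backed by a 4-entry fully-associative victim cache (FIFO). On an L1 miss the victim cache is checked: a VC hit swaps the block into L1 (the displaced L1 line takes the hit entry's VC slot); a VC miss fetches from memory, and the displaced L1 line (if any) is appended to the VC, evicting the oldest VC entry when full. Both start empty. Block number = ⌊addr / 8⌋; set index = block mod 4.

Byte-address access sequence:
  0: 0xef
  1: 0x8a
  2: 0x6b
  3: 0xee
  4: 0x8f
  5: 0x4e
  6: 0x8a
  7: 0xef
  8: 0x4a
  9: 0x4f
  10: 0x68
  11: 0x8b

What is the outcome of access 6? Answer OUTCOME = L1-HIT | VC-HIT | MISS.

OUTCOME = VC-HIT

0: 0xef (blk 29, set 1) → MISS  vc=[]
1: 0x8a (blk 17, set 1) → MISS  vc=[29]
2: 0x6b (blk 13, set 1) → MISS  vc=[29, 17]
3: 0xee (blk 29, set 1) → VC-HIT  vc=[13, 17]
4: 0x8f (blk 17, set 1) → VC-HIT  vc=[13, 29]
5: 0x4e (blk 9, set 1) → MISS  vc=[13, 29, 17]
6: 0x8a (blk 17, set 1) → VC-HIT  vc=[13, 29, 9]
7: 0xef (blk 29, set 1) → VC-HIT  vc=[13, 17, 9]
8: 0x4a (blk 9, set 1) → VC-HIT  vc=[13, 17, 29]
9: 0x4f (blk 9, set 1) → L1-HIT  vc=[13, 17, 29]
10: 0x68 (blk 13, set 1) → VC-HIT  vc=[9, 17, 29]
11: 0x8b (blk 17, set 1) → VC-HIT  vc=[9, 13, 29]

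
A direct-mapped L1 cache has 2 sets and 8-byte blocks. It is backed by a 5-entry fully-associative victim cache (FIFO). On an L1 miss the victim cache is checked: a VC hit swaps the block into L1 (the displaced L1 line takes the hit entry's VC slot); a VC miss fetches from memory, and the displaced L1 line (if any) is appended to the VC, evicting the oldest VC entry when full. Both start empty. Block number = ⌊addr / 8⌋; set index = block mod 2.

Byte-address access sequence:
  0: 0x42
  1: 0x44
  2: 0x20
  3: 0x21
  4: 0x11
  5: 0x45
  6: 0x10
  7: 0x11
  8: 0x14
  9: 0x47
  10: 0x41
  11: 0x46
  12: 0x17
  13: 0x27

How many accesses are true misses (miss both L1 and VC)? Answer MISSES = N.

MISSES = 3

0: 0x42 (blk 8, set 0) → MISS  vc=[]
1: 0x44 (blk 8, set 0) → L1-HIT  vc=[]
2: 0x20 (blk 4, set 0) → MISS  vc=[8]
3: 0x21 (blk 4, set 0) → L1-HIT  vc=[8]
4: 0x11 (blk 2, set 0) → MISS  vc=[8, 4]
5: 0x45 (blk 8, set 0) → VC-HIT  vc=[2, 4]
6: 0x10 (blk 2, set 0) → VC-HIT  vc=[8, 4]
7: 0x11 (blk 2, set 0) → L1-HIT  vc=[8, 4]
8: 0x14 (blk 2, set 0) → L1-HIT  vc=[8, 4]
9: 0x47 (blk 8, set 0) → VC-HIT  vc=[2, 4]
10: 0x41 (blk 8, set 0) → L1-HIT  vc=[2, 4]
11: 0x46 (blk 8, set 0) → L1-HIT  vc=[2, 4]
12: 0x17 (blk 2, set 0) → VC-HIT  vc=[8, 4]
13: 0x27 (blk 4, set 0) → VC-HIT  vc=[8, 2]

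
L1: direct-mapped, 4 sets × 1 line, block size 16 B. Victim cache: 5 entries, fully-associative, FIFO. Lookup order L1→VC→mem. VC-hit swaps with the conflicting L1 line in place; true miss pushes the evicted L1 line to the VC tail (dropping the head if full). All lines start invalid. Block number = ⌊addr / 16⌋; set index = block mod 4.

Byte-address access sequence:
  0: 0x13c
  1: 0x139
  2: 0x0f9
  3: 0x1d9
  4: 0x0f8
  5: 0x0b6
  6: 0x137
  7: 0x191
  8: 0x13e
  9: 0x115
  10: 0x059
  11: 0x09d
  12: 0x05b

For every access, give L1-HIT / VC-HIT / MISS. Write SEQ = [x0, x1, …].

SEQ = [MISS, L1-HIT, MISS, MISS, L1-HIT, MISS, VC-HIT, MISS, L1-HIT, MISS, MISS, MISS, VC-HIT]

#0 0x13c→b19/s3 MISS; vc=[]
#1 0x139→b19/s3 L1-HIT; vc=[]
#2 0xf9→b15/s3 MISS; vc=[19]
#3 0x1d9→b29/s1 MISS; vc=[19]
#4 0xf8→b15/s3 L1-HIT; vc=[19]
#5 0xb6→b11/s3 MISS; vc=[19,15]
#6 0x137→b19/s3 VC-HIT; vc=[11,15]
#7 0x191→b25/s1 MISS; vc=[11,15,29]
#8 0x13e→b19/s3 L1-HIT; vc=[11,15,29]
#9 0x115→b17/s1 MISS; vc=[11,15,29,25]
#10 0x59→b5/s1 MISS; vc=[11,15,29,25,17]
#11 0x9d→b9/s1 MISS; vc=[15,29,25,17,5]
#12 0x5b→b5/s1 VC-HIT; vc=[15,29,25,17,9]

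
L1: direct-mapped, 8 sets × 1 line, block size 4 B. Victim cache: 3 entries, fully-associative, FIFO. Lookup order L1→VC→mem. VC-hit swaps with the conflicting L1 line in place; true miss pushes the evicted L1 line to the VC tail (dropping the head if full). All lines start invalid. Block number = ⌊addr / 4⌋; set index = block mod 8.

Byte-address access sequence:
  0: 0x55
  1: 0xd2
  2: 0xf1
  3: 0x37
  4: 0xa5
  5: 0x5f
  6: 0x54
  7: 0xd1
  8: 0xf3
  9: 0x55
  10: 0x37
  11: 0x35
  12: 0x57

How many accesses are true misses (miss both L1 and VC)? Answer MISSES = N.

MISSES = 6

  [0] addr=0x55 blk=21 s=5: MISS | VC []
  [1] addr=0xd2 blk=52 s=4: MISS | VC []
  [2] addr=0xf1 blk=60 s=4: MISS | VC [52]
  [3] addr=0x37 blk=13 s=5: MISS | VC [52, 21]
  [4] addr=0xa5 blk=41 s=1: MISS | VC [52, 21]
  [5] addr=0x5f blk=23 s=7: MISS | VC [52, 21]
  [6] addr=0x54 blk=21 s=5: VC-HIT | VC [52, 13]
  [7] addr=0xd1 blk=52 s=4: VC-HIT | VC [60, 13]
  [8] addr=0xf3 blk=60 s=4: VC-HIT | VC [52, 13]
  [9] addr=0x55 blk=21 s=5: L1-HIT | VC [52, 13]
  [10] addr=0x37 blk=13 s=5: VC-HIT | VC [52, 21]
  [11] addr=0x35 blk=13 s=5: L1-HIT | VC [52, 21]
  [12] addr=0x57 blk=21 s=5: VC-HIT | VC [52, 13]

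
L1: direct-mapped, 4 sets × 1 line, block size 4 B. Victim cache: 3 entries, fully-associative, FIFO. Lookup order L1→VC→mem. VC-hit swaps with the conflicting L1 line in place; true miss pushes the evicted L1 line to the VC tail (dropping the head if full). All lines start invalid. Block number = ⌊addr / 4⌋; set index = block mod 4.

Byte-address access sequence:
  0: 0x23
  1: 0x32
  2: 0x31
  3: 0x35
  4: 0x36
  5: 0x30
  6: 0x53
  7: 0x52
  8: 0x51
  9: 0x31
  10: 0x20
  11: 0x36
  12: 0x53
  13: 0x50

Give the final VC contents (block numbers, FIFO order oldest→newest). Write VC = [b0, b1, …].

VC = [12, 8]

  [0] addr=0x23 blk=8 s=0: MISS | VC []
  [1] addr=0x32 blk=12 s=0: MISS | VC [8]
  [2] addr=0x31 blk=12 s=0: L1-HIT | VC [8]
  [3] addr=0x35 blk=13 s=1: MISS | VC [8]
  [4] addr=0x36 blk=13 s=1: L1-HIT | VC [8]
  [5] addr=0x30 blk=12 s=0: L1-HIT | VC [8]
  [6] addr=0x53 blk=20 s=0: MISS | VC [8, 12]
  [7] addr=0x52 blk=20 s=0: L1-HIT | VC [8, 12]
  [8] addr=0x51 blk=20 s=0: L1-HIT | VC [8, 12]
  [9] addr=0x31 blk=12 s=0: VC-HIT | VC [8, 20]
  [10] addr=0x20 blk=8 s=0: VC-HIT | VC [12, 20]
  [11] addr=0x36 blk=13 s=1: L1-HIT | VC [12, 20]
  [12] addr=0x53 blk=20 s=0: VC-HIT | VC [12, 8]
  [13] addr=0x50 blk=20 s=0: L1-HIT | VC [12, 8]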